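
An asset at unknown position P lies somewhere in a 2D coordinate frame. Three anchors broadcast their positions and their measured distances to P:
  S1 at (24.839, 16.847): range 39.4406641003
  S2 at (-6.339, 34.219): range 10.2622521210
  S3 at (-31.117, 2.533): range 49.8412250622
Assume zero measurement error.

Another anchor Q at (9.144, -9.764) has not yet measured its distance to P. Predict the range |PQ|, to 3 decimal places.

eq1: (x − 24.839)² + (y − 16.847)² = 39.4406641003²
eq2: (x + 6.339)² + (y − 34.219)² = 10.2622521210²
eq3: (x + 31.117)² + (y − 2.533)² = 49.8412250622²
eq3−eq1, eq3−eq2 (x²,y² cancel):
  111.912·x + 28.628·y = 854.695283
  49.556·x + 63.372·y = 2615.273001
det = 111.912·63.372 − 28.628·49.556 = 5673.398096
x = (854.695283·63.372 − 28.628·2615.273001) / 5673.398096 = -3.649715
y = (111.912·2615.273001 − 854.695283·49.556) / 5673.398096 = 44.122614
|P − Q| = √((-3.649715 − 9.144)² + (44.122614 − -9.764)²) = 55.384531

55.385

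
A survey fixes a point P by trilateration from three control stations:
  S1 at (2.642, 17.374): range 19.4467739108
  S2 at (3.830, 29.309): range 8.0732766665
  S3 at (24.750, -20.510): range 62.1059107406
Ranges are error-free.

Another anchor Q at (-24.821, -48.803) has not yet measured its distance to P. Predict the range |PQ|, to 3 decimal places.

eq1: (x − 2.642)² + (y − 17.374)² = 19.4467739108²
eq2: (x − 3.830)² + (y − 29.309)² = 8.0732766665²
eq3: (x − 24.750)² + (y + 20.510)² = 62.1059107406²
eq2−eq3, eq2−eq1 (x²,y² cancel):
  41.840·x − 99.638·y = -3632.430134
  -2.376·x − 23.870·y = -877.849560
det = 41.840·-23.870 − -99.638·-2.376 = -1235.460688
x = (-3632.430134·-23.870 − -99.638·-877.849560) / -1235.460688 = 0.616019
y = (41.840·-877.849560 − -3632.430134·-2.376) / -1235.460688 = 36.714952
|P − Q| = √((0.616019 − -24.821)² + (36.714952 − -48.803)²) = 89.220861

89.221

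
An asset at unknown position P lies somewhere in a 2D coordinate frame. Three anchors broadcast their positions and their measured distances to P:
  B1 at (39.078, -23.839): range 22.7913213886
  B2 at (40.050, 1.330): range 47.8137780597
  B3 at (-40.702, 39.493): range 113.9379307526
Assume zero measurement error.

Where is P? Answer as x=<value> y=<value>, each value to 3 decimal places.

x=34.441 y=-46.154

eq1: (x − 39.078)² + (y + 23.839)² = 22.7913213886²
eq2: (x − 40.050)² + (y − 1.330)² = 47.8137780597²
eq3: (x + 40.702)² + (y − 39.493)² = 113.9379307526²
eq1−eq3, eq1−eq2 (x²,y² cancel):
  -159.560·x + 126.664·y = -11341.445886
  1.944·x + 50.338·y = -2256.329647
det = -159.560·50.338 − 126.664·1.944 = -8278.166096
x = (-11341.445886·50.338 − 126.664·-2256.329647) / -8278.166096 = 34.441199
y = (-159.560·-2256.329647 − -11341.445886·1.944) / -8278.166096 = -46.153668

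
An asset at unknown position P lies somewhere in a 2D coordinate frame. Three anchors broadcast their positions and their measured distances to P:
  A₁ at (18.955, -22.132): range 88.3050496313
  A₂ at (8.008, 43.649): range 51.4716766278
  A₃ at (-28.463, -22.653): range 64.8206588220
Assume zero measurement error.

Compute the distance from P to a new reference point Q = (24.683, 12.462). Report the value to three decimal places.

73.570

eq1: (x − 18.955)² + (y + 22.132)² = 88.3050496313²
eq2: (x − 8.008)² + (y − 43.649)² = 51.4716766278²
eq3: (x + 28.463)² + (y + 22.653)² = 64.8206588220²
eq1−eq3, eq1−eq2 (x²,y² cancel):
  -94.836·x − 1.042·y = 4070.247309
  -21.894·x + 131.562·y = 6268.694112
det = -94.836·131.562 − -1.042·-21.894 = -12499.627380
x = (4070.247309·131.562 − -1.042·6268.694112) / -12499.627380 = -43.363041
y = (-94.836·6268.694112 − 4070.247309·-21.894) / -12499.627380 = 40.431916
|P − Q| = √((-43.363041 − 24.683)² + (40.431916 − 12.462)²) = 73.570238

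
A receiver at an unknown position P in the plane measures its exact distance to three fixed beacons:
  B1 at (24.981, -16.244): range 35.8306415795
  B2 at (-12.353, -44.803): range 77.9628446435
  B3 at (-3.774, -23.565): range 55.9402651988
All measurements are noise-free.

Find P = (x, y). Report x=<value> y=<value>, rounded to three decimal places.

eq1: (x − 24.981)² + (y + 16.244)² = 35.8306415795²
eq2: (x + 12.353)² + (y + 44.803)² = 77.9628446435²
eq3: (x + 3.774)² + (y + 23.565)² = 55.9402651988²
eq2−eq3, eq2−eq1 (x²,y² cancel):
  17.158·x + 42.476·y = 1358.538757
  74.668·x + 57.118·y = 3522.382748
det = 17.158·57.118 − 42.476·74.668 = -2191.567324
x = (1358.538757·57.118 − 42.476·3522.382748) / -2191.567324 = 32.862195
y = (17.158·3522.382748 − 1358.538757·74.668) / -2191.567324 = 18.709135

x=32.862 y=18.709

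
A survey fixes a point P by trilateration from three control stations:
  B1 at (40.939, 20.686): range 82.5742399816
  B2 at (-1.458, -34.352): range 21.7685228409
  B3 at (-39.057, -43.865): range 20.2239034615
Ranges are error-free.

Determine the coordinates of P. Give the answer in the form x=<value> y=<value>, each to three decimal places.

x=-23.041 y=-31.516

eq1: (x − 40.939)² + (y − 20.686)² = 82.5742399816²
eq2: (x + 1.458)² + (y + 34.352)² = 21.7685228409²
eq3: (x + 39.057)² + (y + 43.865)² = 20.2239034615²
eq2−eq1, eq2−eq3 (x²,y² cancel):
  84.794·x + 110.076·y = -5422.909873
  -75.198·x − 19.026·y = 2332.264121
det = 84.794·-19.026 − 110.076·-75.198 = 6664.204404
x = (-5422.909873·-19.026 − 110.076·2332.264121) / 6664.204404 = -23.041013
y = (84.794·2332.264121 − -5422.909873·-75.198) / 6664.204404 = -31.516136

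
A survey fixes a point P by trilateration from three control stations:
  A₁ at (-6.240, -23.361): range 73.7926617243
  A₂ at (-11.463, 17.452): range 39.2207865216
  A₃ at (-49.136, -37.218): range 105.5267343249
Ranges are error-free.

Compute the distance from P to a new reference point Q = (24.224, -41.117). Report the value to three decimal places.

89.533

eq1: (x + 6.240)² + (y + 23.361)² = 73.7926617243²
eq2: (x + 11.463)² + (y − 17.452)² = 39.2207865216²
eq3: (x + 49.136)² + (y + 37.218)² = 105.5267343249²
eq3−eq1, eq3−eq2 (x²,y² cancel):
  85.792·x + 27.714·y = 2475.682634
  75.346·x + 109.340·y = 6234.068215
det = 85.792·109.340 − 27.714·75.346 = 7292.358236
x = (2475.682634·109.340 − 27.714·6234.068215) / 7292.358236 = 13.427779
y = (85.792·6234.068215 − 2475.682634·75.346) / 7292.358236 = 47.762382
|P − Q| = √((13.427779 − 24.224)² + (47.762382 − -41.117)²) = 89.532692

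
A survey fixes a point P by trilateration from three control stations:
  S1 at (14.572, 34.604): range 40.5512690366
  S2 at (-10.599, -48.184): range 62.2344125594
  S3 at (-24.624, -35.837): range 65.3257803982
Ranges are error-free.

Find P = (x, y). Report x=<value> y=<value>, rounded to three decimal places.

x=31.424 y=-2.280

eq1: (x − 14.572)² + (y − 34.604)² = 40.5512690366²
eq2: (x + 10.599)² + (y + 48.184)² = 62.2344125594²
eq3: (x + 24.624)² + (y + 35.837)² = 65.3257803982²
eq2−eq1, eq2−eq3 (x²,y² cancel):
  50.342·x + 165.576·y = 1204.460029
  -28.050·x + 24.694·y = -937.740190
det = 50.342·24.694 − 165.576·-28.050 = 5887.552148
x = (1204.460029·24.694 − 165.576·-937.740190) / 5887.552148 = 31.423960
y = (50.342·-937.740190 − 1204.460029·-28.050) / 5887.552148 = -2.279829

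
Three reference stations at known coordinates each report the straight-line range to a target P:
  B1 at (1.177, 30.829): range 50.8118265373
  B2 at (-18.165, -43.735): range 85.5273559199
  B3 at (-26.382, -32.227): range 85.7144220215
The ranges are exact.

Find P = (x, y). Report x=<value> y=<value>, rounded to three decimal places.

eq1: (x − 1.177)² + (y − 30.829)² = 50.8118265373²
eq2: (x + 18.165)² + (y + 43.735)² = 85.5273559199²
eq3: (x + 26.382)² + (y + 32.227)² = 85.7144220215²
eq2−eq3, eq2−eq1 (x²,y² cancel):
  -16.434·x + 23.016·y = -540.161529
  38.684·x + 149.128·y = 3442.182015
det = -16.434·149.128 − 23.016·38.684 = -3341.120496
x = (-540.161529·149.128 − 23.016·3442.182015) / -3341.120496 = 47.821822
y = (-16.434·3442.182015 − -540.161529·38.684) / -3341.120496 = 10.677020

x=47.822 y=10.677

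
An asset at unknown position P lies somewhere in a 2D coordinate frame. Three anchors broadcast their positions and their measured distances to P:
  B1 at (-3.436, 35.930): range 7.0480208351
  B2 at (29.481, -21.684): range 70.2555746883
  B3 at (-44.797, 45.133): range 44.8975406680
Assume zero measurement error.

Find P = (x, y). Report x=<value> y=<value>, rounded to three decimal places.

eq1: (x + 3.436)² + (y − 35.930)² = 7.0480208351²
eq2: (x − 29.481)² + (y + 21.684)² = 70.2555746883²
eq3: (x + 44.797)² + (y − 45.133)² = 44.8975406680²
eq3−eq1, eq3−eq2 (x²,y² cancel):
  82.722·x − 18.406·y = -774.873342
  148.556·x − 133.634·y = -5624.490298
det = 82.722·-133.634 − -18.406·148.556 = -8320.150012
x = (-774.873342·-133.634 − -18.406·-5624.490298) / -8320.150012 = -0.003011
y = (82.722·-5624.490298 − -774.873342·148.556) / -8320.150012 = 42.085419

x=-0.003 y=42.085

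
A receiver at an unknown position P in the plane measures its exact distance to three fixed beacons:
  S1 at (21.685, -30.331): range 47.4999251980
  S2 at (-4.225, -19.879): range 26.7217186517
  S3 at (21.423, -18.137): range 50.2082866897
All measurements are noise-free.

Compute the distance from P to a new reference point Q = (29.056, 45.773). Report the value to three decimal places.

98.361

eq1: (x − 21.685)² + (y + 30.331)² = 47.4999251980²
eq2: (x + 4.225)² + (y + 19.879)² = 26.7217186517²
eq3: (x − 21.423)² + (y + 18.137)² = 50.2082866897²
eq3−eq2, eq3−eq1 (x²,y² cancel):
  -51.296·x − 3.484·y = 1431.951373
  0.524·x − 24.388·y = 866.942246
det = -51.296·-24.388 − -3.484·0.524 = 1252.832464
x = (1431.951373·-24.388 − -3.484·866.942246) / 1252.832464 = -25.463902
y = (-51.296·866.942246 − 1431.951373·0.524) / 1252.832464 = -36.095019
|P − Q| = √((-25.463902 − 29.056)² + (-36.095019 − 45.773)²) = 98.360522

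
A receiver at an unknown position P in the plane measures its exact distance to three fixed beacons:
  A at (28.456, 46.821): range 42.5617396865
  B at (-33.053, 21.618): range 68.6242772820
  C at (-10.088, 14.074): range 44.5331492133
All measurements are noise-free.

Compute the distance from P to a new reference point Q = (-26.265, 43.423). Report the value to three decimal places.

71.224

eq1: (x − 28.456)² + (y − 46.821)² = 42.5617396865²
eq2: (x + 33.053)² + (y − 21.618)² = 68.6242772820²
eq3: (x + 10.088)² + (y − 14.074)² = 44.5331492133²
eq1−eq3, eq1−eq2 (x²,y² cancel):
  -77.088·x − 65.494·y = -2873.804451
  -123.018·x − 50.406·y = -4339.900991
det = -77.088·-50.406 − -65.494·-123.018 = -4171.243164
x = (-2873.804451·-50.406 − -65.494·-4339.900991) / -4171.243164 = 33.414616
y = (-77.088·-4339.900991 − -2873.804451·-123.018) / -4171.243164 = 4.549097
|P − Q| = √((33.414616 − -26.265)² + (4.549097 − 43.423)²) = 71.223851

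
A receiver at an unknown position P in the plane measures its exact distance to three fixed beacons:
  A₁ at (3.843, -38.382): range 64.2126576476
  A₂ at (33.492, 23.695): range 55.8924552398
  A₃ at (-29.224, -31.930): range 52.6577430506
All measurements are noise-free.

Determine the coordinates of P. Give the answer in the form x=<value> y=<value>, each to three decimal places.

x=-22.295 y=20.270

eq1: (x − 3.843)² + (y + 38.382)² = 64.2126576476²
eq2: (x − 33.492)² + (y − 23.695)² = 55.8924552398²
eq3: (x + 29.224)² + (y + 31.930)² = 52.6577430506²
eq1−eq3, eq1−eq2 (x²,y² cancel):
  -66.134·x + 12.904·y = 1736.048002
  59.298·x + 124.154·y = 1194.519365
det = -66.134·124.154 − 12.904·59.298 = -8975.982028
x = (1736.048002·124.154 − 12.904·1194.519365) / -8975.982028 = -22.295413
y = (-66.134·1194.519365 − 1736.048002·59.298) / -8975.982028 = 20.269929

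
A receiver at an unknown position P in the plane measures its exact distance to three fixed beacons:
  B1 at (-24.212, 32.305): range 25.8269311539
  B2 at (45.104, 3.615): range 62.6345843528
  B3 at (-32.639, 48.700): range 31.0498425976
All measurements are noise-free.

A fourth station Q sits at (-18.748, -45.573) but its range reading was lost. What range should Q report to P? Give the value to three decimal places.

eq1: (x + 24.212)² + (y − 32.305)² = 25.8269311539²
eq2: (x − 45.104)² + (y − 3.615)² = 62.6345843528²
eq3: (x + 32.639)² + (y − 48.700)² = 31.0498425976²
eq1−eq3, eq1−eq2 (x²,y² cancel):
  -16.854·x + 32.790·y = 1510.097999
  138.632·x − 57.380·y = -2838.455712
det = -16.854·-57.380 − 32.790·138.632 = -3578.660760
x = (1510.097999·-57.380 − 32.790·-2838.455712) / -3578.660760 = -1.794956
y = (-16.854·-2838.455712 − 1510.097999·138.632) / -3578.660760 = 45.131010
|P − Q| = √((-1.794956 − -18.748)² + (45.131010 − -45.573)²) = 92.274715

92.275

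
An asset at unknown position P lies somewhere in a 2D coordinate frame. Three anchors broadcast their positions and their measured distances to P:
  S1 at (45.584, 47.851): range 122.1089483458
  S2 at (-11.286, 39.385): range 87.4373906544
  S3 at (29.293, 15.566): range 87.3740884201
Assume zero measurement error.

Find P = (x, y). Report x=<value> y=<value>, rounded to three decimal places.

x=-33.508 y=-45.181

eq1: (x − 45.584)² + (y − 47.851)² = 122.1089483458²
eq2: (x + 11.286)² + (y − 39.385)² = 87.4373906544²
eq3: (x − 29.293)² + (y − 15.566)² = 87.3740884201²
eq3−eq2, eq3−eq1 (x²,y² cancel):
  -81.158·x + 47.638·y = 567.105859
  32.582·x + 64.570·y = -4009.124887
det = -81.158·64.570 − 47.638·32.582 = -6792.513376
x = (567.105859·64.570 − 47.638·-4009.124887) / -6792.513376 = -33.508173
y = (-81.158·-4009.124887 − 567.105859·32.582) / -6792.513376 = -45.181378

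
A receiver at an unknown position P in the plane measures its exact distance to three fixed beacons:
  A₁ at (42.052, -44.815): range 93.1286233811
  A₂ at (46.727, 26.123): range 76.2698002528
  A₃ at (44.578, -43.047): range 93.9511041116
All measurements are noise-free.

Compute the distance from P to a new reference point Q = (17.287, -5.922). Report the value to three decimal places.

eq1: (x − 42.052)² + (y + 44.815)² = 93.1286233811²
eq2: (x − 46.727)² + (y − 26.123)² = 76.2698002528²
eq3: (x − 44.578)² + (y + 43.047)² = 93.9511041116²
eq3−eq1, eq3−eq2 (x²,y² cancel):
  -5.052·x − 3.536·y = 90.382107
  4.298·x + 138.340·y = 2035.308898
det = -5.052·138.340 − -3.536·4.298 = -683.695952
x = (90.382107·138.340 − -3.536·2035.308898) / -683.695952 = -28.814436
y = (-5.052·2035.308898 − 90.382107·4.298) / -683.695952 = 15.607585
|P − Q| = √((-28.814436 − 17.287)² + (15.607585 − -5.922)²) = 50.880894

50.881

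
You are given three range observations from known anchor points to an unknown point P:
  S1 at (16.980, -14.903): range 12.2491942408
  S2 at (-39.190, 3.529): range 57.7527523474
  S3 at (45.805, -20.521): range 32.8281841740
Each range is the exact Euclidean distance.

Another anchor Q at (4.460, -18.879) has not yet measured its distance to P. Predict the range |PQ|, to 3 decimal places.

eq1: (x − 16.980)² + (y + 14.903)² = 12.2491942408²
eq2: (x + 39.190)² + (y − 3.529)² = 57.7527523474²
eq3: (x − 45.805)² + (y + 20.521)² = 32.8281841740²
eq2−eq1, eq2−eq3 (x²,y² cancel):
  112.340·x − 36.864·y = 2147.447512
  169.990·x − 48.100·y = 3228.590253
det = 112.340·-48.100 − -36.864·169.990 = 862.957360
x = (2147.447512·-48.100 − -36.864·3228.590253) / 862.957360 = 18.223989
y = (112.340·3228.590253 − 2147.447512·169.990) / 862.957360 = -2.717137
|P − Q| = √((18.223989 − 4.460)² + (-2.717137 − -18.879)²) = 21.228594

21.229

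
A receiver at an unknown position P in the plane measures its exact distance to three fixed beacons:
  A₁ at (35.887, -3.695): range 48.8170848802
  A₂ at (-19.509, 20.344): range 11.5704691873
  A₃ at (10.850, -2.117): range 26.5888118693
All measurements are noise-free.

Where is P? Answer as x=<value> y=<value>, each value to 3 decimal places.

eq1: (x − 35.887)² + (y + 3.695)² = 48.8170848802²
eq2: (x + 19.509)² + (y − 20.344)² = 11.5704691873²
eq3: (x − 10.850)² + (y + 2.117)² = 26.5888118693²
eq1−eq2, eq1−eq3 (x²,y² cancel):
  -110.792·x + 48.078·y = 1742.181642
  -50.074·x + 3.156·y = 496.817255
det = -110.792·3.156 − 48.078·-50.074 = 2057.798220
x = (1742.181642·3.156 − 48.078·496.817255) / 2057.798220 = -8.935597
y = (-110.792·496.817255 − 1742.181642·-50.074) / 2057.798220 = 15.645181

x=-8.936 y=15.645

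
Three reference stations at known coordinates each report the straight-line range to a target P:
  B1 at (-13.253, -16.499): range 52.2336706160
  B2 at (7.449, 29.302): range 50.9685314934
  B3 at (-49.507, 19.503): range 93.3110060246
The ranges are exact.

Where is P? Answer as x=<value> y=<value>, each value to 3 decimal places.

x=38.687 y=-10.972

eq1: (x + 13.253)² + (y + 16.499)² = 52.2336706160²
eq2: (x − 7.449)² + (y − 29.302)² = 50.9685314934²
eq3: (x + 49.507)² + (y − 19.503)² = 93.3110060246²
eq1−eq3, eq1−eq2 (x²,y² cancel):
  -72.508·x + 72.004·y = -3595.136451
  41.404·x + 91.602·y = 596.800938
det = -72.508·91.602 − 72.004·41.404 = -9623.131432
x = (-3595.136451·91.602 − 72.004·596.800938) / -9623.131432 = 38.687380
y = (-72.508·596.800938 − -3595.136451·41.404) / -9623.131432 = -10.971500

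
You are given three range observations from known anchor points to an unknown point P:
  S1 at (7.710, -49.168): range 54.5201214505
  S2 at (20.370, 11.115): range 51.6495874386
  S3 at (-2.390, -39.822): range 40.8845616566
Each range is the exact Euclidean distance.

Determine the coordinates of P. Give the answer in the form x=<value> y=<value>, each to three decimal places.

eq1: (x − 7.710)² + (y + 49.168)² = 54.5201214505²
eq2: (x − 20.370)² + (y − 11.115)² = 51.6495874386²
eq3: (x + 2.390)² + (y + 39.822)² = 40.8845616566²
eq3−eq1, eq3−eq2 (x²,y² cancel):
  20.200·x − 18.692·y = -415.463721
  45.520·x + 101.874·y = -2049.156160
det = 20.200·101.874 − -18.692·45.520 = 2908.714640
x = (-415.463721·101.874 − -18.692·-2049.156160) / 2908.714640 = -27.719384
y = (20.200·-2049.156160 − -415.463721·45.520) / 2908.714640 = -7.728859

x=-27.719 y=-7.729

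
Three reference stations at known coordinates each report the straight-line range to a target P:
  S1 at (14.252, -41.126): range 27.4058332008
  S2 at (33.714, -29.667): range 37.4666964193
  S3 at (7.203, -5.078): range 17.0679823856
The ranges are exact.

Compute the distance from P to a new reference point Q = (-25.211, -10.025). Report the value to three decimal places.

24.723

eq1: (x − 14.252)² + (y + 41.126)² = 27.4058332008²
eq2: (x − 33.714)² + (y + 29.667)² = 37.4666964193²
eq3: (x − 7.203)² + (y + 5.078)² = 17.0679823856²
eq2−eq1, eq2−eq3 (x²,y² cancel):
  -38.924·x − 22.918·y = 530.376342
  -53.022·x + 49.178·y = -826.658074
det = -38.924·49.178 − -22.918·-53.022 = -3129.362668
x = (530.376342·49.178 − -22.918·-826.658074) / -3129.362668 = -2.280815
y = (-38.924·-826.658074 − 530.376342·-53.022) / -3129.362668 = -19.268605
|P − Q| = √((-2.280815 − -25.211)² + (-19.268605 − -10.025)²) = 24.723220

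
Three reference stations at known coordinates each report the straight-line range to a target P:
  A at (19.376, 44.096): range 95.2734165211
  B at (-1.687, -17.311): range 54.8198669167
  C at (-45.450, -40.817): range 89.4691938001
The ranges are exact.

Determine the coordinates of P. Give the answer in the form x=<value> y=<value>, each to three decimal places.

x=43.729 y=-48.012

eq1: (x − 19.376)² + (y − 44.096)² = 95.2734165211²
eq2: (x + 1.687)² + (y + 17.311)² = 54.8198669167²
eq3: (x + 45.450)² + (y + 40.817)² = 89.4691938001²
eq2−eq3, eq2−eq1 (x²,y² cancel):
  -87.526·x − 47.012·y = -1570.305531
  42.126·x + 122.814·y = -4054.436185
det = -87.526·122.814 − -47.012·42.126 = -8768.990652
x = (-1570.305531·122.814 − -47.012·-4054.436185) / -8768.990652 = 43.729395
y = (-87.526·-4054.436185 − -1570.305531·42.126) / -8768.990652 = -48.012284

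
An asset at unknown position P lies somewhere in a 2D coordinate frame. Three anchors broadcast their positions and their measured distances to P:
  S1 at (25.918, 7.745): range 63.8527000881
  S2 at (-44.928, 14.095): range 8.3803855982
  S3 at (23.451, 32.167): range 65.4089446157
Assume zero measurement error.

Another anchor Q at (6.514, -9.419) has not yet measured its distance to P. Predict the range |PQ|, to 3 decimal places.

48.291

eq1: (x − 25.918)² + (y − 7.745)² = 63.8527000881²
eq2: (x + 44.928)² + (y − 14.095)² = 8.3803855982²
eq3: (x − 23.451)² + (y − 32.167)² = 65.4089446157²
eq3−eq2, eq3−eq1 (x²,y² cancel):
  -136.758·x − 36.144·y = 4840.628092
  4.934·x − 48.844·y = -651.774814
det = -136.758·-48.844 − -36.144·4.934 = 6858.142248
x = (4840.628092·-48.844 − -36.144·-651.774814) / 6858.142248 = -37.910177
y = (-136.758·-651.774814 − 4840.628092·4.934) / 6858.142248 = 9.514495
|P − Q| = √((-37.910177 − 6.514)² + (9.514495 − -9.419)²) = 48.290628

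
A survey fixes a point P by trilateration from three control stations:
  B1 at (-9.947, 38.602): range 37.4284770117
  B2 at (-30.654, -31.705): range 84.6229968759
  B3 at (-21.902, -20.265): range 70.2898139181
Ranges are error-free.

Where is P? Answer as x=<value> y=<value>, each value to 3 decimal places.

eq1: (x + 9.947)² + (y − 38.602)² = 37.4284770117²
eq2: (x + 30.654)² + (y + 31.705)² = 84.6229968759²
eq3: (x + 21.902)² + (y + 20.265)² = 70.2898139181²
eq2−eq1, eq2−eq3 (x²,y² cancel):
  41.414·x + 140.614·y = 5404.343181
  17.504·x + 22.880·y = 1165.886748
det = 41.414·22.880 − 140.614·17.504 = -1513.755136
x = (5404.343181·22.880 − 140.614·1165.886748) / -1513.755136 = 26.615023
y = (41.414·1165.886748 − 5404.343181·17.504) / -1513.755136 = 30.595166

x=26.615 y=30.595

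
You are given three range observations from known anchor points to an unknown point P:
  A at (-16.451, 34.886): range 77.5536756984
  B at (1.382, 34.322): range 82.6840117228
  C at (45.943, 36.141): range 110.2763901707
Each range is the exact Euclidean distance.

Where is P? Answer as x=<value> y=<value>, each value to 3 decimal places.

x=-32.971 y=-40.888

eq1: (x + 16.451)² + (y − 34.886)² = 77.5536756984²
eq2: (x − 1.382)² + (y − 34.322)² = 82.6840117228²
eq3: (x − 45.943)² + (y − 36.141)² = 110.2763901707²
eq2−eq3, eq2−eq1 (x²,y² cancel):
  89.122·x + 3.638·y = -3087.214912
  -35.666·x + 1.128·y = 1129.831969
det = 89.122·1.128 − 3.638·-35.666 = 230.282524
x = (-3087.214912·1.128 − 3.638·1129.831969) / 230.282524 = -32.971269
y = (89.122·1129.831969 − -3087.214912·-35.666) / 230.282524 = -40.887698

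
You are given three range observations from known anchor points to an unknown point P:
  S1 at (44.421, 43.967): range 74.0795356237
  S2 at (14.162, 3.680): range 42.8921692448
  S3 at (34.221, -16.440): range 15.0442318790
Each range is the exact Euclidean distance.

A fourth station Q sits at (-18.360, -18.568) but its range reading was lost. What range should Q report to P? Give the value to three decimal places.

60.157

eq1: (x − 44.421)² + (y − 43.967)² = 74.0795356237²
eq2: (x − 14.162)² + (y − 3.680)² = 42.8921692448²
eq3: (x − 34.221)² + (y + 16.440)² = 15.0442318790²
eq2−eq3, eq2−eq1 (x²,y² cancel):
  40.118·x − 40.240·y = 2840.655067
  60.518·x + 80.574·y = 44.178270
det = 40.118·80.574 − -40.240·60.518 = 5667.712052
x = (2840.655067·80.574 − -40.240·44.178270) / 5667.712052 = 40.697317
y = (40.118·44.178270 − 2840.655067·60.518) / 5667.712052 = -30.018889
|P − Q| = √((40.697317 − -18.360)² + (-30.018889 − -18.568)²) = 60.157207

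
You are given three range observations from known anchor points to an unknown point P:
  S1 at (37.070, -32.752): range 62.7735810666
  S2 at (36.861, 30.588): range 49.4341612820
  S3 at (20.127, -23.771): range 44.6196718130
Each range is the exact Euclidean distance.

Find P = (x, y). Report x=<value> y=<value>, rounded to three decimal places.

x=-8.345 y=10.584

eq1: (x − 37.070)² + (y + 32.752)² = 62.7735810666²
eq2: (x − 36.861)² + (y − 30.588)² = 49.4341612820²
eq3: (x − 20.127)² + (y + 23.771)² = 44.6196718130²
eq3−eq1, eq3−eq2 (x²,y² cancel):
  33.886·x − 17.962·y = -472.885533
  33.468·x + 108.718·y = 871.381306
det = 33.886·108.718 − -17.962·33.468 = 4285.170364
x = (-472.885533·108.718 − -17.962·871.381306) / 4285.170364 = -8.344923
y = (33.886·871.381306 − -472.885533·33.468) / 4285.170364 = 10.583981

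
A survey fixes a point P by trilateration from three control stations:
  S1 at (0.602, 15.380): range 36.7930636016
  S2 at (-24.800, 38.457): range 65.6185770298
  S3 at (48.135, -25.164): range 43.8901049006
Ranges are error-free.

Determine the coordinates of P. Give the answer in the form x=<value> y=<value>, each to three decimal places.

eq1: (x − 0.602)² + (y − 15.380)² = 36.7930636016²
eq2: (x + 24.800)² + (y − 38.457)² = 65.6185770298²
eq3: (x − 48.135)² + (y + 25.164)² = 43.8901049006²
eq3−eq1, eq3−eq2 (x²,y² cancel):
  -95.066·x + 81.088·y = -2140.686538
  -145.870·x + 127.242·y = -3235.680615
det = -95.066·127.242 − 81.088·-145.870 = -268.081412
x = (-2140.686538·127.242 − 81.088·-3235.680615) / -268.081412 = 37.340771
y = (-95.066·-3235.680615 − -2140.686538·-145.870) / -268.081412 = 17.378049

x=37.341 y=17.378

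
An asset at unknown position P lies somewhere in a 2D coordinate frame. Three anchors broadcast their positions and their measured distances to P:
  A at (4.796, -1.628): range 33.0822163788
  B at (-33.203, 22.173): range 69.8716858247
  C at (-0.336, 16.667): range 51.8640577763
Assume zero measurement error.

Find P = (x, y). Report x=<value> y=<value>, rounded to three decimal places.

x=7.531 y=-34.597

eq1: (x − 4.796)² + (y + 1.628)² = 33.0822163788²
eq2: (x + 33.203)² + (y − 22.173)² = 69.8716858247²
eq3: (x + 0.336)² + (y − 16.667)² = 51.8640577763²
eq2−eq3, eq2−eq1 (x²,y² cancel):
  65.734·x − 11.012·y = 875.992638
  75.998·x − 47.602·y = 2219.190301
det = 65.734·-47.602 − -11.012·75.998 = -2292.179892
x = (875.992638·-47.602 − -11.012·2219.190301) / -2292.179892 = 7.530508
y = (65.734·2219.190301 − 875.992638·75.998) / -2292.179892 = -34.597008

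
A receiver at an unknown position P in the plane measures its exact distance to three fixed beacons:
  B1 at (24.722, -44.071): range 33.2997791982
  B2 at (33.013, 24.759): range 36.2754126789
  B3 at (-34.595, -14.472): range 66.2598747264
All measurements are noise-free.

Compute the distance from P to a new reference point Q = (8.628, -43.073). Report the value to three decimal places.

eq1: (x − 24.722)² + (y + 44.071)² = 33.2997791982²
eq2: (x − 33.013)² + (y − 24.759)² = 36.2754126789²
eq3: (x + 34.595)² + (y + 14.472)² = 66.2598747264²
eq1−eq3, eq1−eq2 (x²,y² cancel):
  -118.634·x + 59.198·y = -4428.673220
  16.582·x + 137.660·y = -1057.594345
det = -118.634·137.660 − 59.198·16.582 = -17312.777676
x = (-4428.673220·137.660 − 59.198·-1057.594345) / -17312.777676 = 31.597684
y = (-118.634·-1057.594345 − -4428.673220·16.582) / -17312.777676 = -11.488792
|P − Q| = √((31.597684 − 8.628)² + (-11.488792 − -43.073)²) = 39.053407

39.053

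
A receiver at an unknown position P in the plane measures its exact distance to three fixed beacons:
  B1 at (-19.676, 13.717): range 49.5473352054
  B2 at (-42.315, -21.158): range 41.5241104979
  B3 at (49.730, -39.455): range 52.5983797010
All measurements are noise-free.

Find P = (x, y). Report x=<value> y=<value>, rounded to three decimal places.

eq1: (x + 19.676)² + (y − 13.717)² = 49.5473352054²
eq2: (x + 42.315)² + (y + 21.158)² = 41.5241104979²
eq3: (x − 49.730)² + (y + 39.455)² = 52.5983797010²
eq2−eq3, eq2−eq1 (x²,y² cancel):
  184.090·x − 36.594·y = 749.211941
  45.278·x + 69.750·y = -2393.605797
det = 184.090·69.750 − -36.594·45.278 = 14497.180632
x = (749.211941·69.750 − -36.594·-2393.605797) / 14497.180632 = -2.437307
y = (184.090·-2393.605797 − 749.211941·45.278) / 14497.180632 = -32.734759

x=-2.437 y=-32.735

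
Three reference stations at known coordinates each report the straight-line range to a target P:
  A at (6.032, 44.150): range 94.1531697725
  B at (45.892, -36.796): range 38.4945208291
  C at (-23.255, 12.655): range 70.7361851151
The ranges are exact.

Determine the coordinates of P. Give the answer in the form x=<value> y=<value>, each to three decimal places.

eq1: (x − 6.032)² + (y − 44.150)² = 94.1531697725²
eq2: (x − 45.892)² + (y + 36.796)² = 38.4945208291²
eq3: (x + 23.255)² + (y − 12.655)² = 70.7361851151²
eq2−eq1, eq2−eq3 (x²,y² cancel):
  -79.720·x + 161.892·y = -8857.405000
  -138.294·x + 98.902·y = -6280.856981
det = -79.720·98.902 − 161.892·-138.294 = 14504.224808
x = (-8857.405000·98.902 − 161.892·-6280.856981) / 14504.224808 = 9.707891
y = (-79.720·-6280.856981 − -8857.405000·-138.294) / 14504.224808 = -49.931386

x=9.708 y=-49.931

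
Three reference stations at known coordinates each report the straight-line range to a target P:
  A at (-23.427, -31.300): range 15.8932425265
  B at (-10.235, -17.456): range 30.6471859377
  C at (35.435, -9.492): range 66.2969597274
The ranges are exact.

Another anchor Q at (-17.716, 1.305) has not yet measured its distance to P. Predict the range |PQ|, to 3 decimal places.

eq1: (x + 23.427)² + (y + 31.300)² = 15.8932425265²
eq2: (x + 10.235)² + (y + 17.456)² = 30.6471859377²
eq3: (x − 35.435)² + (y + 9.492)² = 66.2969597274²
eq2−eq1, eq2−eq3 (x²,y² cancel):
  -26.384·x − 27.688·y = 1805.702016
  91.340·x + 15.928·y = -2519.766735
det = -26.384·15.928 − -27.688·91.340 = 2108.777568
x = (1805.702016·15.928 − -27.688·-2519.766735) / 2108.777568 = -19.445427
y = (-26.384·-2519.766735 − 1805.702016·91.340) / 2108.777568 = -46.686430
|P − Q| = √((-19.445427 − -17.716)² + (-46.686430 − 1.305)²) = 48.022581

48.023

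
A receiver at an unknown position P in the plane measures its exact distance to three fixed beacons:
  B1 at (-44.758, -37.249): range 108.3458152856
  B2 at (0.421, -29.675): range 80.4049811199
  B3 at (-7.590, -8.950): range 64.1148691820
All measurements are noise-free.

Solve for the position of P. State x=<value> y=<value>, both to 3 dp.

eq1: (x + 44.758)² + (y + 37.249)² = 108.3458152856²
eq2: (x − 0.421)² + (y + 29.675)² = 80.4049811199²
eq3: (x + 7.590)² + (y + 8.950)² = 64.1148691820²
eq2−eq1, eq2−eq3 (x²,y² cancel):
  -90.358·x − 15.148·y = -2763.871002
  -16.022·x + 41.450·y = 1611.172273
det = -90.358·41.450 − -15.148·-16.022 = -3988.040356
x = (-2763.871002·41.450 − -15.148·1611.172273) / -3988.040356 = 22.606696
y = (-90.358·1611.172273 − -2763.871002·-16.022) / -3988.040356 = 47.608607

x=22.607 y=47.609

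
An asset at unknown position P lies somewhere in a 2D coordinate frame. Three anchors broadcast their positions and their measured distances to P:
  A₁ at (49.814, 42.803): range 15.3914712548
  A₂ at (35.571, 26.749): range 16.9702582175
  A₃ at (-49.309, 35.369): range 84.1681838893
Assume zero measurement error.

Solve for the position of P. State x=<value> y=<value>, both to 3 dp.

x=34.448 y=43.682

eq1: (x − 49.814)² + (y − 42.803)² = 15.3914712548²
eq2: (x − 35.571)² + (y − 26.749)² = 16.9702582175²
eq3: (x + 49.309)² + (y − 35.369)² = 84.1681838893²
eq3−eq1, eq3−eq2 (x²,y² cancel):
  198.246·x + 14.868·y = 7478.573555
  169.760·x − 17.240·y = 5094.754915
det = 198.246·-17.240 − 14.868·169.760 = -5941.752720
x = (7478.573555·-17.240 − 14.868·5094.754915) / -5941.752720 = 34.447651
y = (198.246·5094.754915 − 7478.573555·169.760) / -5941.752720 = 43.682037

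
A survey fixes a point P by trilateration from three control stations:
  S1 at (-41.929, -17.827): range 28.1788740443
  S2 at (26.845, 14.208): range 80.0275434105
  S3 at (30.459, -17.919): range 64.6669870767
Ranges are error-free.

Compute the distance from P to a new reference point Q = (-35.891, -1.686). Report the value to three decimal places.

41.809

eq1: (x + 41.929)² + (y + 17.827)² = 28.1788740443²
eq2: (x − 26.845)² + (y − 14.208)² = 80.0275434105²
eq3: (x − 30.459)² + (y + 17.919)² = 64.6669870767²
eq1−eq3, eq1−eq2 (x²,y² cancel):
  144.776·x − 0.184·y = -4214.772003
  137.548·x + 64.070·y = -6763.680443
det = 144.776·64.070 − -0.184·137.548 = 9301.107152
x = (-4214.772003·64.070 − -0.184·-6763.680443) / 9301.107152 = -29.166953
y = (144.776·-6763.680443 − -4214.772003·137.548) / 9301.107152 = -42.950278
|P − Q| = √((-29.166953 − -35.891)² + (-42.950278 − -1.686)²) = 41.808533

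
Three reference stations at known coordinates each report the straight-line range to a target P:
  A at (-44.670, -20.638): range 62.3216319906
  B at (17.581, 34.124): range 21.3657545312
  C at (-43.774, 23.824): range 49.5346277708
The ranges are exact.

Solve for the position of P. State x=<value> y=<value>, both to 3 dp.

eq1: (x + 44.670)² + (y + 20.638)² = 62.3216319906²
eq2: (x − 17.581)² + (y − 34.124)² = 21.3657545312²
eq3: (x + 43.774)² + (y − 23.824)² = 49.5346277708²
eq3−eq2, eq3−eq1 (x²,y² cancel):
  122.710·x + 20.600·y = 986.976767
  -1.792·x − 88.924·y = -1492.716574
det = 122.710·-88.924 − 20.600·-1.792 = -10874.948840
x = (986.976767·-88.924 − 20.600·-1492.716574) / -10874.948840 = 5.242872
y = (122.710·-1492.716574 − 986.976767·-1.792) / -10874.948840 = 16.680776

x=5.243 y=16.681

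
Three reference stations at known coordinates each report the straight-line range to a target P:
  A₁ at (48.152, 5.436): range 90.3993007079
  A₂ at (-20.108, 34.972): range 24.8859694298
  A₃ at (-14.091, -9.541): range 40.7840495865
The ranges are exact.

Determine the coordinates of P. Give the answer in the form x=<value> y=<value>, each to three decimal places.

eq1: (x − 48.152)² + (y − 5.436)² = 90.3993007079²
eq2: (x + 20.108)² + (y − 34.972)² = 24.8859694298²
eq3: (x + 14.091)² + (y + 9.541)² = 40.7840495865²
eq2−eq3, eq2−eq1 (x²,y² cancel):
  12.034·x − 89.026·y = -2381.812712
  136.520·x − 59.072·y = -6831.929342
det = 12.034·-59.072 − -89.026·136.520 = 11442.957072
x = (-2381.812712·-59.072 − -89.026·-6831.929342) / 11442.957072 = -40.856651
y = (12.034·-6831.929342 − -2381.812712·136.520) / 11442.957072 = 21.231368

x=-40.857 y=21.231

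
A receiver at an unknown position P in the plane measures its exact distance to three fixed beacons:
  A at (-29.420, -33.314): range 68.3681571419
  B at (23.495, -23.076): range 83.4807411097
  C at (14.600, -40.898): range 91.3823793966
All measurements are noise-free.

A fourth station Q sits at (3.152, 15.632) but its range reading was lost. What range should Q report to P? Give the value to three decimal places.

eq1: (x + 29.420)² + (y + 33.314)² = 68.3681571419²
eq2: (x − 23.495)² + (y + 23.076)² = 83.4807411097²
eq3: (x − 14.600)² + (y + 40.898)² = 91.3823793966²
eq3−eq2, eq3−eq1 (x²,y² cancel):
  17.790·x + 35.644·y = 580.415525
  -88.040·x + 15.168·y = 3766.086945
det = 17.790·15.168 − 35.644·-88.040 = 3407.936480
x = (580.415525·15.168 − 35.644·3766.086945) / 3407.936480 = -36.806631
y = (17.790·3766.086945 − 580.415525·-88.040) / 3407.936480 = 34.653953
|P − Q| = √((-36.806631 − 3.152)² + (34.653953 − 15.632)²) = 44.255247

44.255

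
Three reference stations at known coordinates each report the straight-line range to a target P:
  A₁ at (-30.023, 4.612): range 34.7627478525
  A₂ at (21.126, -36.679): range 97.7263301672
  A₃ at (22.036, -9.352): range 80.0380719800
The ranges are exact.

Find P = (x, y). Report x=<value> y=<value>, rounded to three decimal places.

x=-43.439 y=36.681

eq1: (x + 30.023)² + (y − 4.612)² = 34.7627478525²
eq2: (x − 21.126)² + (y + 36.679)² = 97.7263301672²
eq3: (x − 22.036)² + (y + 9.352)² = 80.0380719800²
eq1−eq3, eq1−eq2 (x²,y² cancel):
  104.118·x − 27.928·y = -5547.250201
  102.298·x − 82.582·y = -7472.981126
det = 104.118·-82.582 − -27.928·102.298 = -5741.294132
x = (-5547.250201·-82.582 − -27.928·-7472.981126) / -5741.294132 = -43.439265
y = (104.118·-7472.981126 − -5547.250201·102.298) / -5741.294132 = 36.681494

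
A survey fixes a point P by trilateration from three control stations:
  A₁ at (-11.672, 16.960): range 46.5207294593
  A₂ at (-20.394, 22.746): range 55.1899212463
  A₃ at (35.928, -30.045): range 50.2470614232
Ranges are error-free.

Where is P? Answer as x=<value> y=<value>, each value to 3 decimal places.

eq1: (x + 11.672)² + (y − 16.960)² = 46.5207294593²
eq2: (x + 20.394)² + (y − 22.746)² = 55.1899212463²
eq3: (x − 35.928)² + (y + 30.045)² = 50.2470614232²
eq3−eq1, eq3−eq2 (x²,y² cancel):
  -95.200·x + 94.010·y = -1409.057113
  -112.644·x + 105.582·y = -1781.387683
det = -95.200·105.582 − 94.010·-112.644 = 538.256040
x = (-1409.057113·105.582 − 94.010·-1781.387683) / 538.256040 = 34.736606
y = (-95.200·-1781.387683 − -1409.057113·-112.644) / 538.256040 = 20.187935

x=34.737 y=20.188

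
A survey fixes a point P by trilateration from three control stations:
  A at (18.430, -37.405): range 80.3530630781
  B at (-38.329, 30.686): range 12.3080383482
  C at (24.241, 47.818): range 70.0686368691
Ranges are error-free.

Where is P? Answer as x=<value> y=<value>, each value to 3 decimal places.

x=-39.363 y=18.421

eq1: (x − 18.430)² + (y + 37.405)² = 80.3530630781²
eq2: (x + 38.329)² + (y − 30.686)² = 12.3080383482²
eq3: (x − 24.241)² + (y − 47.818)² = 70.0686368691²
eq1−eq2, eq1−eq3 (x²,y² cancel):
  -113.518·x + 136.182·y = 6977.070850
  11.622·x + 170.446·y = 2682.389153
det = -113.518·170.446 − 136.182·11.622 = -20931.396232
x = (6977.070850·170.446 − 136.182·2682.389153) / -20931.396232 = -39.362912
y = (-113.518·2682.389153 − 6977.070850·11.622) / -20931.396232 = 18.421464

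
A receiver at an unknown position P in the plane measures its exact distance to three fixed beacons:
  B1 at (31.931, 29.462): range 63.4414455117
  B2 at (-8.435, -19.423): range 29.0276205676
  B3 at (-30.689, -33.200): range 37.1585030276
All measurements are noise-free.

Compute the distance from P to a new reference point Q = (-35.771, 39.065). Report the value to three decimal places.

36.716

eq1: (x − 31.931)² + (y − 29.462)² = 63.4414455117²
eq2: (x + 8.435)² + (y + 19.423)² = 29.0276205676²
eq3: (x + 30.689)² + (y + 33.200)² = 37.1585030276²
eq1−eq3, eq1−eq2 (x²,y² cancel):
  -125.240·x − 125.324·y = 2800.519177
  -80.732·x − 97.770·y = 1743.018202
det = -125.240·-97.770 − -125.324·-80.732 = 2127.057632
x = (2800.519177·-97.770 − -125.324·1743.018202) / 2127.057632 = -26.028795
y = (-125.240·1743.018202 − 2800.519177·-80.732) / 2127.057632 = 3.665117
|P − Q| = √((-26.028795 − -35.771)² + (3.665117 − 39.065)²) = 36.715968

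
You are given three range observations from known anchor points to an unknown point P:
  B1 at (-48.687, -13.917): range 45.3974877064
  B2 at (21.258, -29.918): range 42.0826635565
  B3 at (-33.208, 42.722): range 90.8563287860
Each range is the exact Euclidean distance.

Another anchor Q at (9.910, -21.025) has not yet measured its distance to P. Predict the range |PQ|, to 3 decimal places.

eq1: (x + 48.687)² + (y + 13.917)² = 45.3974877064²
eq2: (x − 21.258)² + (y + 29.918)² = 42.0826635565²
eq3: (x + 33.208)² + (y − 42.722)² = 90.8563287860²
eq2−eq3, eq2−eq1 (x²,y² cancel):
  -108.932·x + 145.280·y = -4902.970648
  -139.890·x + 32.002·y = 927.136252
det = -108.932·32.002 − 145.280·-139.890 = 16837.177336
x = (-4902.970648·32.002 − 145.280·927.136252) / 16837.177336 = -17.318771
y = (-108.932·927.136252 − -4902.970648·-139.890) / 16837.177336 = -46.734162
|P − Q| = √((-17.318771 − 9.910)² + (-46.734162 − -21.025)²) = 37.448191

37.448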